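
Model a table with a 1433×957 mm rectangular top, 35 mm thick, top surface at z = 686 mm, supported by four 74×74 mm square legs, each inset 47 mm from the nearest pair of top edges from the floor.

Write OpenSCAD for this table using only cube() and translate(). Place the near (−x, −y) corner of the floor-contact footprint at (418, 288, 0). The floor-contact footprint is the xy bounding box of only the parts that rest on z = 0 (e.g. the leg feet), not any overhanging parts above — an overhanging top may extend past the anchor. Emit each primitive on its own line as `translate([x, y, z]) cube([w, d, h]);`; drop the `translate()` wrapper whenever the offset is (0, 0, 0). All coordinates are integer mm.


translate([371, 241, 651]) cube([1433, 957, 35]);
translate([418, 288, 0]) cube([74, 74, 651]);
translate([1683, 288, 0]) cube([74, 74, 651]);
translate([418, 1077, 0]) cube([74, 74, 651]);
translate([1683, 1077, 0]) cube([74, 74, 651]);


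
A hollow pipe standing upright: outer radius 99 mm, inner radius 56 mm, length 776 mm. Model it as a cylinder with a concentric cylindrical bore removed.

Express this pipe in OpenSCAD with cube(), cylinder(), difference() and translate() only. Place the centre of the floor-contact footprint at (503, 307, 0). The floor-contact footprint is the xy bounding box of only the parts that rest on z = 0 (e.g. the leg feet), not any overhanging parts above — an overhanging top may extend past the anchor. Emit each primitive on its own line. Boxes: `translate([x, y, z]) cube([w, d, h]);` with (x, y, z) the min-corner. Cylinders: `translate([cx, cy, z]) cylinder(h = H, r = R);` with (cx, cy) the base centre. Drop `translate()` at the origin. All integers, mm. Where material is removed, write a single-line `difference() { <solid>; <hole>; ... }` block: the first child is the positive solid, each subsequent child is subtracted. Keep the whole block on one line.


difference() { translate([503, 307, 0]) cylinder(h = 776, r = 99); translate([503, 307, 0]) cylinder(h = 776, r = 56); }


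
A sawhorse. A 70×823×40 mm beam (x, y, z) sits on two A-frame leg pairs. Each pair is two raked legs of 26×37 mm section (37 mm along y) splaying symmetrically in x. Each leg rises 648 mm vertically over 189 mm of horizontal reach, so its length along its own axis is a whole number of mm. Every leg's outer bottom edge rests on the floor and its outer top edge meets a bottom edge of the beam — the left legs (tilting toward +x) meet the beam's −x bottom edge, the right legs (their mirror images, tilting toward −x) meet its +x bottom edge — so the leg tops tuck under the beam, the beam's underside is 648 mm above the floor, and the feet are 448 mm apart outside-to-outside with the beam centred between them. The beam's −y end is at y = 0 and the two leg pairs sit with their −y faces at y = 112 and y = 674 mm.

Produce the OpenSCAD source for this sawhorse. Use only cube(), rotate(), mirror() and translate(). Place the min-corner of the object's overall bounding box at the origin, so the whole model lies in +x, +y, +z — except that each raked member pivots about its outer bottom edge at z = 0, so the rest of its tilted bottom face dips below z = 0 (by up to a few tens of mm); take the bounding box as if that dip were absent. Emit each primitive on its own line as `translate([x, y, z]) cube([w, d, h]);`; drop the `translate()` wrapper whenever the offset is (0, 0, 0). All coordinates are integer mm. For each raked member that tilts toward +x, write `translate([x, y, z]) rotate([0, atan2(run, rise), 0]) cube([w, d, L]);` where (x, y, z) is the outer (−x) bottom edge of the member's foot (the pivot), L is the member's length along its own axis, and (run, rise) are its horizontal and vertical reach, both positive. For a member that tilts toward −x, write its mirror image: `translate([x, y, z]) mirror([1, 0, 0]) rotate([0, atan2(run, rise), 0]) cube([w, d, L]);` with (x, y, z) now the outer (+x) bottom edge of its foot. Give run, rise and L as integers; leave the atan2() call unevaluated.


translate([189, 0, 648]) cube([70, 823, 40]);
translate([0, 112, 0]) rotate([0, atan2(189, 648), 0]) cube([26, 37, 675]);
translate([448, 112, 0]) mirror([1, 0, 0]) rotate([0, atan2(189, 648), 0]) cube([26, 37, 675]);
translate([0, 674, 0]) rotate([0, atan2(189, 648), 0]) cube([26, 37, 675]);
translate([448, 674, 0]) mirror([1, 0, 0]) rotate([0, atan2(189, 648), 0]) cube([26, 37, 675]);


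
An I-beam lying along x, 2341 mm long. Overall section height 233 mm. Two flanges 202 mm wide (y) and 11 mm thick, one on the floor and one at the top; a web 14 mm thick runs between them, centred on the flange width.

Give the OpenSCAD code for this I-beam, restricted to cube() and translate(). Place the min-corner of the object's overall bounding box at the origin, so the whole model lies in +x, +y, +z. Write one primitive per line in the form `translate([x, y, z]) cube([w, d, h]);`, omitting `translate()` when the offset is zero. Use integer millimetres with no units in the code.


cube([2341, 202, 11]);
translate([0, 94, 11]) cube([2341, 14, 211]);
translate([0, 0, 222]) cube([2341, 202, 11]);


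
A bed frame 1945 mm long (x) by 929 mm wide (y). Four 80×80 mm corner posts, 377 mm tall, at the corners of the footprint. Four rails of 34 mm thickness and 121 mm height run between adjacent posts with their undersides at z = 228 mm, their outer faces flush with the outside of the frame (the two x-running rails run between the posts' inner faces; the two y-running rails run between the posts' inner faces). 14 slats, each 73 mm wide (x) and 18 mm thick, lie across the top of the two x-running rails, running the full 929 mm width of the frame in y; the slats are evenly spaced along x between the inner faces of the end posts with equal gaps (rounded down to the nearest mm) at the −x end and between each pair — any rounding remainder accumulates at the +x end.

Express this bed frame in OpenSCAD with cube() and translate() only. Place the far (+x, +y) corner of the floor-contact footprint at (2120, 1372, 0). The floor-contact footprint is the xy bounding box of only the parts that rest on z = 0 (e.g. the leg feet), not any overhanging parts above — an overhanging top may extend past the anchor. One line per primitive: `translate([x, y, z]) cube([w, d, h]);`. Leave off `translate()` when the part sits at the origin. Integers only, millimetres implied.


translate([175, 443, 0]) cube([80, 80, 377]);
translate([175, 1292, 0]) cube([80, 80, 377]);
translate([2040, 443, 0]) cube([80, 80, 377]);
translate([2040, 1292, 0]) cube([80, 80, 377]);
translate([255, 443, 228]) cube([1785, 34, 121]);
translate([255, 1338, 228]) cube([1785, 34, 121]);
translate([175, 523, 228]) cube([34, 769, 121]);
translate([2086, 523, 228]) cube([34, 769, 121]);
translate([305, 443, 349]) cube([73, 929, 18]);
translate([428, 443, 349]) cube([73, 929, 18]);
translate([551, 443, 349]) cube([73, 929, 18]);
translate([674, 443, 349]) cube([73, 929, 18]);
translate([797, 443, 349]) cube([73, 929, 18]);
translate([920, 443, 349]) cube([73, 929, 18]);
translate([1043, 443, 349]) cube([73, 929, 18]);
translate([1166, 443, 349]) cube([73, 929, 18]);
translate([1289, 443, 349]) cube([73, 929, 18]);
translate([1412, 443, 349]) cube([73, 929, 18]);
translate([1535, 443, 349]) cube([73, 929, 18]);
translate([1658, 443, 349]) cube([73, 929, 18]);
translate([1781, 443, 349]) cube([73, 929, 18]);
translate([1904, 443, 349]) cube([73, 929, 18]);


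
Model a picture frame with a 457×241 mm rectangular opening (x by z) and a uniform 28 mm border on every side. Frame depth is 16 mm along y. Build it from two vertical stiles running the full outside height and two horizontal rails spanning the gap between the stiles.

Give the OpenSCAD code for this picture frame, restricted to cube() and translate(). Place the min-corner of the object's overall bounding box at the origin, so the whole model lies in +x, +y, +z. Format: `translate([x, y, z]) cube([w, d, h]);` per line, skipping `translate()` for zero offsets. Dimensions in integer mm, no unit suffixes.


cube([28, 16, 297]);
translate([485, 0, 0]) cube([28, 16, 297]);
translate([28, 0, 0]) cube([457, 16, 28]);
translate([28, 0, 269]) cube([457, 16, 28]);


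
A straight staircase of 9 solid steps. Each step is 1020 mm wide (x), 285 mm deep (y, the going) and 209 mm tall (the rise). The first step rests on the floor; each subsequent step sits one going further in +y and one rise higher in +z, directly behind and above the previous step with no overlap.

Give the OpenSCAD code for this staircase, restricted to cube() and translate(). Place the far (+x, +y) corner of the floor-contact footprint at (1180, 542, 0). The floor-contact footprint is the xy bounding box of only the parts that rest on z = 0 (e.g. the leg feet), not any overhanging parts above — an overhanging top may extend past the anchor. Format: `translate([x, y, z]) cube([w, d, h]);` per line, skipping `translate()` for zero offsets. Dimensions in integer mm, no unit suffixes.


translate([160, 257, 0]) cube([1020, 285, 209]);
translate([160, 542, 209]) cube([1020, 285, 209]);
translate([160, 827, 418]) cube([1020, 285, 209]);
translate([160, 1112, 627]) cube([1020, 285, 209]);
translate([160, 1397, 836]) cube([1020, 285, 209]);
translate([160, 1682, 1045]) cube([1020, 285, 209]);
translate([160, 1967, 1254]) cube([1020, 285, 209]);
translate([160, 2252, 1463]) cube([1020, 285, 209]);
translate([160, 2537, 1672]) cube([1020, 285, 209]);


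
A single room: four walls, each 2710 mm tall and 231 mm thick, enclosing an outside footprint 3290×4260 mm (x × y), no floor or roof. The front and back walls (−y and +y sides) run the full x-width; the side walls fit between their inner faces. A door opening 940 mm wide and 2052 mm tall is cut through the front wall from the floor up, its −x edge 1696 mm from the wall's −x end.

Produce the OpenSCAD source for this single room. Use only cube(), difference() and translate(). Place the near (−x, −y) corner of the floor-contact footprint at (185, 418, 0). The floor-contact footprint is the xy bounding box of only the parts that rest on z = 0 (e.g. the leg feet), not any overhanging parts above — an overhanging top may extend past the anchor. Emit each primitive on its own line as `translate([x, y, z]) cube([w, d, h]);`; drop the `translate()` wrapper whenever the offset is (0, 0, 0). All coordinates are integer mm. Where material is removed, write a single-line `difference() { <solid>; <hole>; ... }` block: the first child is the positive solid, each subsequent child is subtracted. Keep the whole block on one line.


difference() { translate([185, 418, 0]) cube([3290, 231, 2710]); translate([1881, 418, 0]) cube([940, 231, 2052]); }
translate([185, 4447, 0]) cube([3290, 231, 2710]);
translate([185, 649, 0]) cube([231, 3798, 2710]);
translate([3244, 649, 0]) cube([231, 3798, 2710]);


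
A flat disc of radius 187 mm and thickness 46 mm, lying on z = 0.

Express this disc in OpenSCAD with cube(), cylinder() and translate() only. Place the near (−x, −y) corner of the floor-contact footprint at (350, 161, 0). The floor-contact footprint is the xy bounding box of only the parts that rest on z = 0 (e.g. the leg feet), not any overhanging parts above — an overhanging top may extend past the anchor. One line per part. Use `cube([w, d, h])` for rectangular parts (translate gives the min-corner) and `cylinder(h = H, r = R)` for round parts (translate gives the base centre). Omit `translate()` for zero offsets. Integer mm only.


translate([537, 348, 0]) cylinder(h = 46, r = 187);


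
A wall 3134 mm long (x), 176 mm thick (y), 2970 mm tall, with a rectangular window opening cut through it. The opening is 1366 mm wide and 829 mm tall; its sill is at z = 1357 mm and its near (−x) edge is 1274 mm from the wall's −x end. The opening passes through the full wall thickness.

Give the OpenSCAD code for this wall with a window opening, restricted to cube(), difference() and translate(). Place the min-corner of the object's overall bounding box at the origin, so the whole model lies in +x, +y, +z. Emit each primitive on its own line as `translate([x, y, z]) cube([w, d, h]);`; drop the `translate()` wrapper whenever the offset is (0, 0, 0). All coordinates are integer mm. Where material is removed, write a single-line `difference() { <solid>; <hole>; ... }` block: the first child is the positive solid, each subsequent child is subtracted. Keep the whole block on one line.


difference() { cube([3134, 176, 2970]); translate([1274, 0, 1357]) cube([1366, 176, 829]); }


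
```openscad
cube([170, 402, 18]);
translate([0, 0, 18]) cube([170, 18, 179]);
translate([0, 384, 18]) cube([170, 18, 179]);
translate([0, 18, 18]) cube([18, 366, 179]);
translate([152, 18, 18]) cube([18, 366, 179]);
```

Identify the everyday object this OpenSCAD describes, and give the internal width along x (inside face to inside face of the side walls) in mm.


An open box. The internal width is 134 mm.

A 170×402 base slab with four walls standing on it — an open box. The base is 170 mm wide and the walls are 18 mm thick, so the internal width is 170 − 2 × 18 = 134 mm.


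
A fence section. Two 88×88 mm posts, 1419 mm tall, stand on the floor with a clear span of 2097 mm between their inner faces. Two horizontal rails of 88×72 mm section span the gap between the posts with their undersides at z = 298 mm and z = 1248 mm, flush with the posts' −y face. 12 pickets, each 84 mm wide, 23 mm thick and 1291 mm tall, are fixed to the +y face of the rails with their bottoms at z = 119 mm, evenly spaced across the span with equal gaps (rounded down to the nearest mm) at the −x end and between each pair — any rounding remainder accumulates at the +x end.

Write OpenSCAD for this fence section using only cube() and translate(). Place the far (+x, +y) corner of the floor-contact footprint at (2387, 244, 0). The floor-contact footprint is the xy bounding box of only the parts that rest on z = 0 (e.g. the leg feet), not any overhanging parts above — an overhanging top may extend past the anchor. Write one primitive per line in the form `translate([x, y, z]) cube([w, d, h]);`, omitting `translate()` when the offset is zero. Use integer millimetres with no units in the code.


translate([114, 156, 0]) cube([88, 88, 1419]);
translate([2299, 156, 0]) cube([88, 88, 1419]);
translate([202, 156, 298]) cube([2097, 88, 72]);
translate([202, 156, 1248]) cube([2097, 88, 72]);
translate([285, 244, 119]) cube([84, 23, 1291]);
translate([452, 244, 119]) cube([84, 23, 1291]);
translate([619, 244, 119]) cube([84, 23, 1291]);
translate([786, 244, 119]) cube([84, 23, 1291]);
translate([953, 244, 119]) cube([84, 23, 1291]);
translate([1120, 244, 119]) cube([84, 23, 1291]);
translate([1287, 244, 119]) cube([84, 23, 1291]);
translate([1454, 244, 119]) cube([84, 23, 1291]);
translate([1621, 244, 119]) cube([84, 23, 1291]);
translate([1788, 244, 119]) cube([84, 23, 1291]);
translate([1955, 244, 119]) cube([84, 23, 1291]);
translate([2122, 244, 119]) cube([84, 23, 1291]);


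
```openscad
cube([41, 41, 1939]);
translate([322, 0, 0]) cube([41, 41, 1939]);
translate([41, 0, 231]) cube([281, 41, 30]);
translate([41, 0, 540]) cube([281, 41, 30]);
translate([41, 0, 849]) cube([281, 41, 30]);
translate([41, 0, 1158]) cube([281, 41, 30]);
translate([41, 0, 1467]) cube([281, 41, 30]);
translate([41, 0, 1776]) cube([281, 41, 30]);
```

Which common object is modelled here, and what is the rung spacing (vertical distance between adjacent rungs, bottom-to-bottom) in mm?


A ladder. The rung spacing is 309 mm.

Two tall 41×41 posts with 6 short bars between them — a ladder. Adjacent rungs sit at z = 231 and z = 540, so the spacing is 540 − 231 = 309 mm.


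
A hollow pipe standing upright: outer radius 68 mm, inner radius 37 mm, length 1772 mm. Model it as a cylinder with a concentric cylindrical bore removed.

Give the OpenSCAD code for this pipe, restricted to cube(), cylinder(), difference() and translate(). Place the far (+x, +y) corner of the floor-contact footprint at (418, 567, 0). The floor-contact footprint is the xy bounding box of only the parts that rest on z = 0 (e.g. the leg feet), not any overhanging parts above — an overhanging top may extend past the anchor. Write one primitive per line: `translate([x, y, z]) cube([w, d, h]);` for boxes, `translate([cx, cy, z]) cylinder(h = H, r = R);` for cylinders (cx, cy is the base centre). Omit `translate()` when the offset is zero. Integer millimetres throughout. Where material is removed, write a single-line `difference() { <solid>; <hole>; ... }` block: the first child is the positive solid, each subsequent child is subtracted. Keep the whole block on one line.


difference() { translate([350, 499, 0]) cylinder(h = 1772, r = 68); translate([350, 499, 0]) cylinder(h = 1772, r = 37); }


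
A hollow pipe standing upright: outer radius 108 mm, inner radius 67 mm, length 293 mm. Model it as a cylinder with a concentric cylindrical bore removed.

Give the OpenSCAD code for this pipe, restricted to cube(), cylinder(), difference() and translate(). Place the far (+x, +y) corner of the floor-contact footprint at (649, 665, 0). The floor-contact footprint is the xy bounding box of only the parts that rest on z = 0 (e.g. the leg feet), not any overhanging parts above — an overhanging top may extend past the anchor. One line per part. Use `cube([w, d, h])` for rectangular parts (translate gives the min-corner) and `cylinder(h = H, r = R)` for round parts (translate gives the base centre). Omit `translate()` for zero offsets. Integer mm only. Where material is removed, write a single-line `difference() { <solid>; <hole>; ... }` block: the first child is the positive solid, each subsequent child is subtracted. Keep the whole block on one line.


difference() { translate([541, 557, 0]) cylinder(h = 293, r = 108); translate([541, 557, 0]) cylinder(h = 293, r = 67); }


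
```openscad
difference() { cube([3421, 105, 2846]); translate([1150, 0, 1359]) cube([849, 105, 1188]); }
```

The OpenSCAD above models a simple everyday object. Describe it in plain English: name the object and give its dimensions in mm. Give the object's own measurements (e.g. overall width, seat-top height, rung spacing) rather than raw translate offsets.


A wall 3421 mm long (x), 105 mm thick (y), 2846 mm tall, with a rectangular window opening cut through it. The opening is 849 mm wide and 1188 mm tall; its sill is at z = 1359 mm and its near (−x) edge is 1150 mm from the wall's −x end. The opening passes through the full wall thickness.


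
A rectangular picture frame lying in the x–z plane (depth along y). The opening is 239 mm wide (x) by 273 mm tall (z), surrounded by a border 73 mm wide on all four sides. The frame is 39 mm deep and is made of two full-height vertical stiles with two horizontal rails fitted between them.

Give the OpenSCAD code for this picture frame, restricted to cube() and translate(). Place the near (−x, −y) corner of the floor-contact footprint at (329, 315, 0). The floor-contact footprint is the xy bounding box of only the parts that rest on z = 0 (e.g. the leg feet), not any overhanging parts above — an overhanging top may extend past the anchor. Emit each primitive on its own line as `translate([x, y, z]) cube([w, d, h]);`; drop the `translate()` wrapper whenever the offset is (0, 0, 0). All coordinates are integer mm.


translate([329, 315, 0]) cube([73, 39, 419]);
translate([641, 315, 0]) cube([73, 39, 419]);
translate([402, 315, 0]) cube([239, 39, 73]);
translate([402, 315, 346]) cube([239, 39, 73]);


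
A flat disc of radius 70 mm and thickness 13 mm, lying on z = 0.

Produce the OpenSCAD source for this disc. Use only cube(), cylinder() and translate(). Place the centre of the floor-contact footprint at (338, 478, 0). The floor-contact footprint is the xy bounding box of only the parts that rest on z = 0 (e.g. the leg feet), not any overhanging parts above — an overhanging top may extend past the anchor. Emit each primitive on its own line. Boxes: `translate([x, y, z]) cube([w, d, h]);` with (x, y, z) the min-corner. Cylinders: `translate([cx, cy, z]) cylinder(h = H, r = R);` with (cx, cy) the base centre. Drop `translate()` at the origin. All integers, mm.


translate([338, 478, 0]) cylinder(h = 13, r = 70);


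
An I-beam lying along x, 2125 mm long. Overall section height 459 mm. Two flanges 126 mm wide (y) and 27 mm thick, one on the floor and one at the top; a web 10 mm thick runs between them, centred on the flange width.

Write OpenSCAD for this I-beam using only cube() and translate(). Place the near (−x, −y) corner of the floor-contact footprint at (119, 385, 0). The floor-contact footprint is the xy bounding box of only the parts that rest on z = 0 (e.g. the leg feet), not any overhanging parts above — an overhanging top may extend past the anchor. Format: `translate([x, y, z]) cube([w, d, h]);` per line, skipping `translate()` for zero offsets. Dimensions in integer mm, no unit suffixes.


translate([119, 385, 0]) cube([2125, 126, 27]);
translate([119, 443, 27]) cube([2125, 10, 405]);
translate([119, 385, 432]) cube([2125, 126, 27]);


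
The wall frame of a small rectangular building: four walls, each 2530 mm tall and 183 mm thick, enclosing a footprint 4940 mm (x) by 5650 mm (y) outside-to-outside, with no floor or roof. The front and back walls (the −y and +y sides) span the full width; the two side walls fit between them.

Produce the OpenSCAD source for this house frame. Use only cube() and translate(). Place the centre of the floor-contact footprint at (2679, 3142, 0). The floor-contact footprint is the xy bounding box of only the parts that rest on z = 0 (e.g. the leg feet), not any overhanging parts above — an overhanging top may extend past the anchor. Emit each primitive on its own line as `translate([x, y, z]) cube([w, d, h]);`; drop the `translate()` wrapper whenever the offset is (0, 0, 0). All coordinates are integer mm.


translate([209, 317, 0]) cube([4940, 183, 2530]);
translate([209, 5784, 0]) cube([4940, 183, 2530]);
translate([209, 500, 0]) cube([183, 5284, 2530]);
translate([4966, 500, 0]) cube([183, 5284, 2530]);


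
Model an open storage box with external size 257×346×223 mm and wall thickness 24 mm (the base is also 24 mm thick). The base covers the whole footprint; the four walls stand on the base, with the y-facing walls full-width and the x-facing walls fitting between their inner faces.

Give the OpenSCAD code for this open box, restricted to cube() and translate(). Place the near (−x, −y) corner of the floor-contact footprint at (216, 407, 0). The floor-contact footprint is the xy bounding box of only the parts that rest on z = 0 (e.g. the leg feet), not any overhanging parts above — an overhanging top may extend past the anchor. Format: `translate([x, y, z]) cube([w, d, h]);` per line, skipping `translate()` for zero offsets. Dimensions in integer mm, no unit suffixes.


translate([216, 407, 0]) cube([257, 346, 24]);
translate([216, 407, 24]) cube([257, 24, 199]);
translate([216, 729, 24]) cube([257, 24, 199]);
translate([216, 431, 24]) cube([24, 298, 199]);
translate([449, 431, 24]) cube([24, 298, 199]);


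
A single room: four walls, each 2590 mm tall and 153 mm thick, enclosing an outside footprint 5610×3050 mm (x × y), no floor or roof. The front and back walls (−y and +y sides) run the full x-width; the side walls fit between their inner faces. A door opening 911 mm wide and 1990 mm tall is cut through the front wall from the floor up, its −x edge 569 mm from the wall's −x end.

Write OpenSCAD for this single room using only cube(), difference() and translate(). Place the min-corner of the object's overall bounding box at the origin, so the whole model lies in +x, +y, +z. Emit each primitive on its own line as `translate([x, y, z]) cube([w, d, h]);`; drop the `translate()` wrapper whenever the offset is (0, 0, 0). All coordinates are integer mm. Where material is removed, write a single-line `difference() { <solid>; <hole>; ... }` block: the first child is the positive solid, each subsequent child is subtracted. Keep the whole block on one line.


difference() { cube([5610, 153, 2590]); translate([569, 0, 0]) cube([911, 153, 1990]); }
translate([0, 2897, 0]) cube([5610, 153, 2590]);
translate([0, 153, 0]) cube([153, 2744, 2590]);
translate([5457, 153, 0]) cube([153, 2744, 2590]);


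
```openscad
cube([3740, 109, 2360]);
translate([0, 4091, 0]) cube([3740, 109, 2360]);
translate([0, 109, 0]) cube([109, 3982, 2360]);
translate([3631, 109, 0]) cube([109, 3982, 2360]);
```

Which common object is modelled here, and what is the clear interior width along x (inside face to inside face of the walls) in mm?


A house (or room) frame. The interior width is 3522 mm.

Four 2360 mm walls enclosing a rectangle with no floor or roof — a room or house frame. Outside width is 3740 mm and wall thickness is 109 mm, so the interior width is 3740 − 2 × 109 = 3522 mm.


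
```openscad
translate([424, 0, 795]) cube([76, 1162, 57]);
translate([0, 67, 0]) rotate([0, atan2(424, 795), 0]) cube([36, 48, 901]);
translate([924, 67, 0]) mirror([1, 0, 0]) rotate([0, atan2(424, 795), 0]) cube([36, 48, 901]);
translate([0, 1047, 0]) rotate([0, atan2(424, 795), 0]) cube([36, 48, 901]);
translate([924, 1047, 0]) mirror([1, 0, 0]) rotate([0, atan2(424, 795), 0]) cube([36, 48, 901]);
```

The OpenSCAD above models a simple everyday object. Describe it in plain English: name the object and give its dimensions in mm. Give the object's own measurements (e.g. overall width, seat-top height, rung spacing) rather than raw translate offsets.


A sawhorse. A 76×1162×57 mm beam (x, y, z) sits on two A-frame leg pairs. Each pair is two raked legs of 36×48 mm section (48 mm along y) splaying symmetrically in x. Each leg rises 795 mm vertically over 424 mm of horizontal reach and is 901 mm long along its own axis. Every leg's outer bottom edge rests on the floor and its outer top edge meets a bottom edge of the beam — the left legs (tilting toward +x) meet the beam's −x bottom edge, the right legs (their mirror images, tilting toward −x) meet its +x bottom edge — so the leg tops tuck under the beam, the beam's underside is 795 mm above the floor, and the feet are 924 mm apart outside-to-outside with the beam centred between them. The two leg pairs are set in 67 mm from either end of the beam.


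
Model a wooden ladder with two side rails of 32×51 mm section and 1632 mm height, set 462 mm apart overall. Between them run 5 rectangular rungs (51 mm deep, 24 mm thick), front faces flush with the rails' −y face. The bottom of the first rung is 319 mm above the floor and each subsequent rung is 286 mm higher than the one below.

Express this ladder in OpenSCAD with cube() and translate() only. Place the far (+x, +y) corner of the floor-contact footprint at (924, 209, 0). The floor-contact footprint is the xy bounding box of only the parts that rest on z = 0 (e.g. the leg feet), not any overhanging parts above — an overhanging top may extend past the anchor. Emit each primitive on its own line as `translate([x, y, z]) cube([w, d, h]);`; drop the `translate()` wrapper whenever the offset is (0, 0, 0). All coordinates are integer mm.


translate([462, 158, 0]) cube([32, 51, 1632]);
translate([892, 158, 0]) cube([32, 51, 1632]);
translate([494, 158, 319]) cube([398, 51, 24]);
translate([494, 158, 605]) cube([398, 51, 24]);
translate([494, 158, 891]) cube([398, 51, 24]);
translate([494, 158, 1177]) cube([398, 51, 24]);
translate([494, 158, 1463]) cube([398, 51, 24]);


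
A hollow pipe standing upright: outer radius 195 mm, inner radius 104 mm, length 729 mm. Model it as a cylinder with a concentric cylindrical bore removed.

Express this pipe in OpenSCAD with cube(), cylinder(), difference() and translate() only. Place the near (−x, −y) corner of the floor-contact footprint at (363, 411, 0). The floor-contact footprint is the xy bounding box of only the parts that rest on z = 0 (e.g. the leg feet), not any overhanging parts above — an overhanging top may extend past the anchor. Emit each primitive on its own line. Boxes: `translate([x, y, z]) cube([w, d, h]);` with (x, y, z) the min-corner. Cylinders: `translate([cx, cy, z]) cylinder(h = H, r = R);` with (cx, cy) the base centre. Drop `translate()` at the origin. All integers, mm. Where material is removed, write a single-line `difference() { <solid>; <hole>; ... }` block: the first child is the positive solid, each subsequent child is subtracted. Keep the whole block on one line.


difference() { translate([558, 606, 0]) cylinder(h = 729, r = 195); translate([558, 606, 0]) cylinder(h = 729, r = 104); }


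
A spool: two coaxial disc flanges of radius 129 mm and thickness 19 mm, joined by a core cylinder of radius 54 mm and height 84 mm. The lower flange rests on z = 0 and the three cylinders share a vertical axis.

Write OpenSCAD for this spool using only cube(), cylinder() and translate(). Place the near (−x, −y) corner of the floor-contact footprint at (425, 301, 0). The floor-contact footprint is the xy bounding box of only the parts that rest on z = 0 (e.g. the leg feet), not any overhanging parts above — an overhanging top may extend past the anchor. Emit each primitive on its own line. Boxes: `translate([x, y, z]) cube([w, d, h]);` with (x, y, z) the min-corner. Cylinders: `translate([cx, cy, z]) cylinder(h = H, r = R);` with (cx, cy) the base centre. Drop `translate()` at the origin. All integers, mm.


translate([554, 430, 0]) cylinder(h = 19, r = 129);
translate([554, 430, 19]) cylinder(h = 84, r = 54);
translate([554, 430, 103]) cylinder(h = 19, r = 129);


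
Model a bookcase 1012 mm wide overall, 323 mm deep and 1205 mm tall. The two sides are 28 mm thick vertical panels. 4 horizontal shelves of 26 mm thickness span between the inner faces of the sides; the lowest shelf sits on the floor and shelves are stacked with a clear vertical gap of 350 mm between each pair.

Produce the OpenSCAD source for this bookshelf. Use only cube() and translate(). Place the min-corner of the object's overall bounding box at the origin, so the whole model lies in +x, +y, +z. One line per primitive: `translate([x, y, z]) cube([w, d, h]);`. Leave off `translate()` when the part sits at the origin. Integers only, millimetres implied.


cube([28, 323, 1205]);
translate([984, 0, 0]) cube([28, 323, 1205]);
translate([28, 0, 0]) cube([956, 323, 26]);
translate([28, 0, 376]) cube([956, 323, 26]);
translate([28, 0, 752]) cube([956, 323, 26]);
translate([28, 0, 1128]) cube([956, 323, 26]);


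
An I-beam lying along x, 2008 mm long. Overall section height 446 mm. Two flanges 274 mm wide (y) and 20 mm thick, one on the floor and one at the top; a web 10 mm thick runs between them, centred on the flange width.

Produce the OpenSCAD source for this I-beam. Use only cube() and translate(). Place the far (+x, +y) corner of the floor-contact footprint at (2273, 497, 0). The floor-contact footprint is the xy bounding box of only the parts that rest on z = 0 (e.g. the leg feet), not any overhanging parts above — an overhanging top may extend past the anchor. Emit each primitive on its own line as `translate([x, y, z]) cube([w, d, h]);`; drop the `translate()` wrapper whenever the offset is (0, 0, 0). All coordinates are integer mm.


translate([265, 223, 0]) cube([2008, 274, 20]);
translate([265, 355, 20]) cube([2008, 10, 406]);
translate([265, 223, 426]) cube([2008, 274, 20]);


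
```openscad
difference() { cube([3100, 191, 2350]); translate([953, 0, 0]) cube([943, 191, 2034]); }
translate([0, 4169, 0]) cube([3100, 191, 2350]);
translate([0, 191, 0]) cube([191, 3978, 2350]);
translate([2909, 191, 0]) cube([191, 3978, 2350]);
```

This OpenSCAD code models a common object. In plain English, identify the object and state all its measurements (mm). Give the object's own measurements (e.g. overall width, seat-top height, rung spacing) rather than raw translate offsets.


A single room: four walls, each 2350 mm tall and 191 mm thick, enclosing an outside footprint 3100×4360 mm (x × y), no floor or roof. The front and back walls (−y and +y sides) run the full x-width; the side walls fit between their inner faces. A door opening 943 mm wide and 2034 mm tall is cut through the front wall from the floor up, its −x edge 953 mm from the wall's −x end.


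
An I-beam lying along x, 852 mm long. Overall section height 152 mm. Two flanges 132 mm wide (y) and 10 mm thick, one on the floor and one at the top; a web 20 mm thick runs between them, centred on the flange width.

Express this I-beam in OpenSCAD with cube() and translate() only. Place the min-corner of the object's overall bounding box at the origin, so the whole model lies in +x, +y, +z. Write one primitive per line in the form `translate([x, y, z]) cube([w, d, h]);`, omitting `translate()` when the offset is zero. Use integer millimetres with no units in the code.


cube([852, 132, 10]);
translate([0, 56, 10]) cube([852, 20, 132]);
translate([0, 0, 142]) cube([852, 132, 10]);


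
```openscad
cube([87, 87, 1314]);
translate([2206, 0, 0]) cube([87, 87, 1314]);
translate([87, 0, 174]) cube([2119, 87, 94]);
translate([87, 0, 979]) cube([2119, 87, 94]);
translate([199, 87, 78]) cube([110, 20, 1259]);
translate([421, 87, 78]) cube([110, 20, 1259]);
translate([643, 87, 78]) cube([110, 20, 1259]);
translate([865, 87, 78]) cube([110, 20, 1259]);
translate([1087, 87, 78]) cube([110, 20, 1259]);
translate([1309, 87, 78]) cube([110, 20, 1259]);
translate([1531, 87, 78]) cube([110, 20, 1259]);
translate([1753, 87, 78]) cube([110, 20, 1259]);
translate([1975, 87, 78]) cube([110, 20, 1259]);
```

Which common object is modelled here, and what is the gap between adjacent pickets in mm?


A fence section. The picket gap is 112 mm.

Two posts, two rails, 9 pickets — a fence section. Span 2119 mm holds 9 pickets of 110 mm with 10 equal gaps: ⌊(2119 − 9·110) / 10⌋ = 112 mm.


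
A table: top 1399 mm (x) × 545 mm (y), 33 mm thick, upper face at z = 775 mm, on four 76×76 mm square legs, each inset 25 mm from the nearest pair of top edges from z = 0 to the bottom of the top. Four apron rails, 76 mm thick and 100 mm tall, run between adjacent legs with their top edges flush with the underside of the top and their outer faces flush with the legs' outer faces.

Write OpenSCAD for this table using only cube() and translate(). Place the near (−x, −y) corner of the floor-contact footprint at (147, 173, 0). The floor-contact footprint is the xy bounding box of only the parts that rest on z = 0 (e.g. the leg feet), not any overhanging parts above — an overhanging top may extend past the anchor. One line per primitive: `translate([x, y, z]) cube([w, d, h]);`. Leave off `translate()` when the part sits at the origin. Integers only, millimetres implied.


translate([122, 148, 742]) cube([1399, 545, 33]);
translate([147, 173, 0]) cube([76, 76, 742]);
translate([1420, 173, 0]) cube([76, 76, 742]);
translate([147, 592, 0]) cube([76, 76, 742]);
translate([1420, 592, 0]) cube([76, 76, 742]);
translate([223, 173, 642]) cube([1197, 76, 100]);
translate([223, 592, 642]) cube([1197, 76, 100]);
translate([147, 249, 642]) cube([76, 343, 100]);
translate([1420, 249, 642]) cube([76, 343, 100]);


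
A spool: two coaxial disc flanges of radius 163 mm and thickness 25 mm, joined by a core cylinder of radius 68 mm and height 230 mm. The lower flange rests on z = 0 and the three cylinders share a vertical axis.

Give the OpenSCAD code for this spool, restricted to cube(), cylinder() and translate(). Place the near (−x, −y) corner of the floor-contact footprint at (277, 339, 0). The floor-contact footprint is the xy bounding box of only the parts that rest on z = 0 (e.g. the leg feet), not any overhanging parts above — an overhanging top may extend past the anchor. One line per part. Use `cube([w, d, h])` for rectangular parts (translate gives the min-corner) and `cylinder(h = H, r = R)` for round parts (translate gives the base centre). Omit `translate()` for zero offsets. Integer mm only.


translate([440, 502, 0]) cylinder(h = 25, r = 163);
translate([440, 502, 25]) cylinder(h = 230, r = 68);
translate([440, 502, 255]) cylinder(h = 25, r = 163);


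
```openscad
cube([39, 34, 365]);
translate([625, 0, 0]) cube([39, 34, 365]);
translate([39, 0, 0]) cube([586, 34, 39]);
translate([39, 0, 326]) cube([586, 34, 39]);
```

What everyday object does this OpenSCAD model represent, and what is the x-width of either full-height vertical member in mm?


A picture frame. The border width is 39 mm.

Four thin pieces enclosing a rectangular opening — a picture frame. The two full-height stiles are 365 mm tall; the top rail sits at z = 326 and is 39 mm tall, so the border above the opening is 365 − 326 = 39 mm, matching the stile x-width.


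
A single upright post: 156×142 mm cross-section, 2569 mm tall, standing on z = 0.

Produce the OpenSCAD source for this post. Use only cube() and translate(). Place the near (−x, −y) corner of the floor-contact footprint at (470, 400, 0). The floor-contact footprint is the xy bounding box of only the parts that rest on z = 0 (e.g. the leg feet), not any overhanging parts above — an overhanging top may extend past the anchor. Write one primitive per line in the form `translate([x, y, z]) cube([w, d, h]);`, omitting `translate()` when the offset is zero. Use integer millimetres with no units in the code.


translate([470, 400, 0]) cube([156, 142, 2569]);


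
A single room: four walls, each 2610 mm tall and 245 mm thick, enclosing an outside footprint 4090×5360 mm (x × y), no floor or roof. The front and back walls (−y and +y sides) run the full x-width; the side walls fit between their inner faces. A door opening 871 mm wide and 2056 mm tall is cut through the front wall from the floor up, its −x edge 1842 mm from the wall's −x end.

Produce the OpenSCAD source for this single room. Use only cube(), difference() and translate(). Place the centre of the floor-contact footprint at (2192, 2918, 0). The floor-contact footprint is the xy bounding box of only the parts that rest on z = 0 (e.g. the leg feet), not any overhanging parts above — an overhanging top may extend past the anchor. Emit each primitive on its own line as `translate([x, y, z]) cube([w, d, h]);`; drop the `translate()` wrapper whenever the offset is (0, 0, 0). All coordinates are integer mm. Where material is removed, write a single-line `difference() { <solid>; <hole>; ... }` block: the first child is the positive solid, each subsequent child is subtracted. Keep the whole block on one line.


difference() { translate([147, 238, 0]) cube([4090, 245, 2610]); translate([1989, 238, 0]) cube([871, 245, 2056]); }
translate([147, 5353, 0]) cube([4090, 245, 2610]);
translate([147, 483, 0]) cube([245, 4870, 2610]);
translate([3992, 483, 0]) cube([245, 4870, 2610]);


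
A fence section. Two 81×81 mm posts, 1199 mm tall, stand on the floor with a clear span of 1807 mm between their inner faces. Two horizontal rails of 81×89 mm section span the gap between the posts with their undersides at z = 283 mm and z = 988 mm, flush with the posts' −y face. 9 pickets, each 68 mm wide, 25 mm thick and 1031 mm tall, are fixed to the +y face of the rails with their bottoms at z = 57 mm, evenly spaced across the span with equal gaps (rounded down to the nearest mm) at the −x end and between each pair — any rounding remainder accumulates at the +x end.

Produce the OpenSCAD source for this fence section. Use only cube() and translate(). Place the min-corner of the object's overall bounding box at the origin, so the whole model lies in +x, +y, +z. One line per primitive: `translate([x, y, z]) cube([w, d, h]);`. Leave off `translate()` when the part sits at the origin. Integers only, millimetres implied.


cube([81, 81, 1199]);
translate([1888, 0, 0]) cube([81, 81, 1199]);
translate([81, 0, 283]) cube([1807, 81, 89]);
translate([81, 0, 988]) cube([1807, 81, 89]);
translate([200, 81, 57]) cube([68, 25, 1031]);
translate([387, 81, 57]) cube([68, 25, 1031]);
translate([574, 81, 57]) cube([68, 25, 1031]);
translate([761, 81, 57]) cube([68, 25, 1031]);
translate([948, 81, 57]) cube([68, 25, 1031]);
translate([1135, 81, 57]) cube([68, 25, 1031]);
translate([1322, 81, 57]) cube([68, 25, 1031]);
translate([1509, 81, 57]) cube([68, 25, 1031]);
translate([1696, 81, 57]) cube([68, 25, 1031]);
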